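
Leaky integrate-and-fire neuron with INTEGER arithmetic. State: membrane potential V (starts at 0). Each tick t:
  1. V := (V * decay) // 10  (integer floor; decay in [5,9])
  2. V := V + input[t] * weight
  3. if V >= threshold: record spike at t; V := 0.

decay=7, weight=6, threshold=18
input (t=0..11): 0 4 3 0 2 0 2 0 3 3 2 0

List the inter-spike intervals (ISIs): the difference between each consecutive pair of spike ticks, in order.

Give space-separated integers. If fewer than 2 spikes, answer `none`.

t=0: input=0 -> V=0
t=1: input=4 -> V=0 FIRE
t=2: input=3 -> V=0 FIRE
t=3: input=0 -> V=0
t=4: input=2 -> V=12
t=5: input=0 -> V=8
t=6: input=2 -> V=17
t=7: input=0 -> V=11
t=8: input=3 -> V=0 FIRE
t=9: input=3 -> V=0 FIRE
t=10: input=2 -> V=12
t=11: input=0 -> V=8

Answer: 1 6 1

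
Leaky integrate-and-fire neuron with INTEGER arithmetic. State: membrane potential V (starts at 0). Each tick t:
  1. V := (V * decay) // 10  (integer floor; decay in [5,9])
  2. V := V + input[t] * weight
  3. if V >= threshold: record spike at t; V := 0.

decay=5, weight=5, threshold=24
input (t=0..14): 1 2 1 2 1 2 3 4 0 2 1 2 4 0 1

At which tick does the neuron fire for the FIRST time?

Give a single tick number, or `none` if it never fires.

t=0: input=1 -> V=5
t=1: input=2 -> V=12
t=2: input=1 -> V=11
t=3: input=2 -> V=15
t=4: input=1 -> V=12
t=5: input=2 -> V=16
t=6: input=3 -> V=23
t=7: input=4 -> V=0 FIRE
t=8: input=0 -> V=0
t=9: input=2 -> V=10
t=10: input=1 -> V=10
t=11: input=2 -> V=15
t=12: input=4 -> V=0 FIRE
t=13: input=0 -> V=0
t=14: input=1 -> V=5

Answer: 7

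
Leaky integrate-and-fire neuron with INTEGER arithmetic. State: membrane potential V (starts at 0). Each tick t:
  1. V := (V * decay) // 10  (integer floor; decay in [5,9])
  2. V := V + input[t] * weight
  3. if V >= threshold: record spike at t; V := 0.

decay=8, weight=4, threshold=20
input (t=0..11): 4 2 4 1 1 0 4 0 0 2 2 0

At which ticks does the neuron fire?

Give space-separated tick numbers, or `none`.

t=0: input=4 -> V=16
t=1: input=2 -> V=0 FIRE
t=2: input=4 -> V=16
t=3: input=1 -> V=16
t=4: input=1 -> V=16
t=5: input=0 -> V=12
t=6: input=4 -> V=0 FIRE
t=7: input=0 -> V=0
t=8: input=0 -> V=0
t=9: input=2 -> V=8
t=10: input=2 -> V=14
t=11: input=0 -> V=11

Answer: 1 6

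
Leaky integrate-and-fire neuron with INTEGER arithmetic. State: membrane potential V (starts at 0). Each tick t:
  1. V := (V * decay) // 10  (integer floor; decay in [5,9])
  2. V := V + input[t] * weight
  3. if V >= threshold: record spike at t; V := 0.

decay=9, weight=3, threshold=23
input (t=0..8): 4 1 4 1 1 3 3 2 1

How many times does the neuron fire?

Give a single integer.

Answer: 2

Derivation:
t=0: input=4 -> V=12
t=1: input=1 -> V=13
t=2: input=4 -> V=0 FIRE
t=3: input=1 -> V=3
t=4: input=1 -> V=5
t=5: input=3 -> V=13
t=6: input=3 -> V=20
t=7: input=2 -> V=0 FIRE
t=8: input=1 -> V=3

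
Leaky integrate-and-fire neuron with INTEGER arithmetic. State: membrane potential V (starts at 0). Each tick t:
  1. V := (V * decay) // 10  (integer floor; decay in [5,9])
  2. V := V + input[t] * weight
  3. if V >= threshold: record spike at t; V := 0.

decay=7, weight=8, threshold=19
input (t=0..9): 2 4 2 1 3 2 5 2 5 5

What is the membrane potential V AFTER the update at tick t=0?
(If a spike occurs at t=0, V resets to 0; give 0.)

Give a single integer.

Answer: 16

Derivation:
t=0: input=2 -> V=16
t=1: input=4 -> V=0 FIRE
t=2: input=2 -> V=16
t=3: input=1 -> V=0 FIRE
t=4: input=3 -> V=0 FIRE
t=5: input=2 -> V=16
t=6: input=5 -> V=0 FIRE
t=7: input=2 -> V=16
t=8: input=5 -> V=0 FIRE
t=9: input=5 -> V=0 FIRE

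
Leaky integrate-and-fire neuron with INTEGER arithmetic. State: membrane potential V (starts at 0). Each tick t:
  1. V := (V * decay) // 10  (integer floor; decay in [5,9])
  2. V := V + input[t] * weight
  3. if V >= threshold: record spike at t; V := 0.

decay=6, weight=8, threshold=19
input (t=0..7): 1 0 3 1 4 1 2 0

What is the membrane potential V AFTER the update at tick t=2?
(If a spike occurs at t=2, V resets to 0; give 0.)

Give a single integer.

t=0: input=1 -> V=8
t=1: input=0 -> V=4
t=2: input=3 -> V=0 FIRE
t=3: input=1 -> V=8
t=4: input=4 -> V=0 FIRE
t=5: input=1 -> V=8
t=6: input=2 -> V=0 FIRE
t=7: input=0 -> V=0

Answer: 0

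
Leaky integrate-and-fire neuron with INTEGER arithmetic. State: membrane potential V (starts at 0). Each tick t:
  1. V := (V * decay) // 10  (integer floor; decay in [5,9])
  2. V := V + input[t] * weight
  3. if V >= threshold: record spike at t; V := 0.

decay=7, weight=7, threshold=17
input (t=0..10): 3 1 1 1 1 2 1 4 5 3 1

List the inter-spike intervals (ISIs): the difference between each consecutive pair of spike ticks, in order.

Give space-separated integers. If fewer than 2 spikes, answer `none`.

t=0: input=3 -> V=0 FIRE
t=1: input=1 -> V=7
t=2: input=1 -> V=11
t=3: input=1 -> V=14
t=4: input=1 -> V=16
t=5: input=2 -> V=0 FIRE
t=6: input=1 -> V=7
t=7: input=4 -> V=0 FIRE
t=8: input=5 -> V=0 FIRE
t=9: input=3 -> V=0 FIRE
t=10: input=1 -> V=7

Answer: 5 2 1 1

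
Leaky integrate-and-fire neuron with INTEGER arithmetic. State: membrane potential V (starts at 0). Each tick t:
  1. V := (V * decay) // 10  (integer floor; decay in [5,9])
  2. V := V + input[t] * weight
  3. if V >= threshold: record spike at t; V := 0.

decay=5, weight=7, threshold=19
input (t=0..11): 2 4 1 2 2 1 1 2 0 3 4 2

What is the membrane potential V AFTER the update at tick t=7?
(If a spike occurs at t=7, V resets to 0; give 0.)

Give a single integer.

t=0: input=2 -> V=14
t=1: input=4 -> V=0 FIRE
t=2: input=1 -> V=7
t=3: input=2 -> V=17
t=4: input=2 -> V=0 FIRE
t=5: input=1 -> V=7
t=6: input=1 -> V=10
t=7: input=2 -> V=0 FIRE
t=8: input=0 -> V=0
t=9: input=3 -> V=0 FIRE
t=10: input=4 -> V=0 FIRE
t=11: input=2 -> V=14

Answer: 0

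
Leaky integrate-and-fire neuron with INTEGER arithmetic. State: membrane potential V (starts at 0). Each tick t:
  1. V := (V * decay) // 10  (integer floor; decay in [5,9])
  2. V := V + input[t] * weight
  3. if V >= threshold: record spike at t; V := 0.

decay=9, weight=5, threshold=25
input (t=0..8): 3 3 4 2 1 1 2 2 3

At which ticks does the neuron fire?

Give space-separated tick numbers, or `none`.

t=0: input=3 -> V=15
t=1: input=3 -> V=0 FIRE
t=2: input=4 -> V=20
t=3: input=2 -> V=0 FIRE
t=4: input=1 -> V=5
t=5: input=1 -> V=9
t=6: input=2 -> V=18
t=7: input=2 -> V=0 FIRE
t=8: input=3 -> V=15

Answer: 1 3 7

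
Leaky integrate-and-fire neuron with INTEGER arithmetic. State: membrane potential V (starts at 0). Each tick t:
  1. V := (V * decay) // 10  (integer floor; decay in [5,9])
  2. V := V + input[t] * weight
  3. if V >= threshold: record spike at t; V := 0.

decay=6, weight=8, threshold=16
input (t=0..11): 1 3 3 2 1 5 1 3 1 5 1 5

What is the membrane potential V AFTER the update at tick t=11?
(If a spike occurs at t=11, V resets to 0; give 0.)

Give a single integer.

t=0: input=1 -> V=8
t=1: input=3 -> V=0 FIRE
t=2: input=3 -> V=0 FIRE
t=3: input=2 -> V=0 FIRE
t=4: input=1 -> V=8
t=5: input=5 -> V=0 FIRE
t=6: input=1 -> V=8
t=7: input=3 -> V=0 FIRE
t=8: input=1 -> V=8
t=9: input=5 -> V=0 FIRE
t=10: input=1 -> V=8
t=11: input=5 -> V=0 FIRE

Answer: 0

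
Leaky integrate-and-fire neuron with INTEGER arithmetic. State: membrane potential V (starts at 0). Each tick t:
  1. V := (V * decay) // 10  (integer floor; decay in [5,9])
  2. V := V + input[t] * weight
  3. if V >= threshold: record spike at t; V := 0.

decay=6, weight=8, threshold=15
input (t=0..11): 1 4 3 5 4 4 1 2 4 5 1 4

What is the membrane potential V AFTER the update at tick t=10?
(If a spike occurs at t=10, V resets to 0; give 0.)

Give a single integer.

Answer: 8

Derivation:
t=0: input=1 -> V=8
t=1: input=4 -> V=0 FIRE
t=2: input=3 -> V=0 FIRE
t=3: input=5 -> V=0 FIRE
t=4: input=4 -> V=0 FIRE
t=5: input=4 -> V=0 FIRE
t=6: input=1 -> V=8
t=7: input=2 -> V=0 FIRE
t=8: input=4 -> V=0 FIRE
t=9: input=5 -> V=0 FIRE
t=10: input=1 -> V=8
t=11: input=4 -> V=0 FIRE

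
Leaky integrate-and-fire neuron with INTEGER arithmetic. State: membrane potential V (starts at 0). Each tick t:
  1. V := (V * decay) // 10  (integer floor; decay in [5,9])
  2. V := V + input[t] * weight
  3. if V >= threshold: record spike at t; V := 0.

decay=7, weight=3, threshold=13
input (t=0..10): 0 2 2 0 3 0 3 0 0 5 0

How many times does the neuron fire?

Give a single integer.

Answer: 2

Derivation:
t=0: input=0 -> V=0
t=1: input=2 -> V=6
t=2: input=2 -> V=10
t=3: input=0 -> V=7
t=4: input=3 -> V=0 FIRE
t=5: input=0 -> V=0
t=6: input=3 -> V=9
t=7: input=0 -> V=6
t=8: input=0 -> V=4
t=9: input=5 -> V=0 FIRE
t=10: input=0 -> V=0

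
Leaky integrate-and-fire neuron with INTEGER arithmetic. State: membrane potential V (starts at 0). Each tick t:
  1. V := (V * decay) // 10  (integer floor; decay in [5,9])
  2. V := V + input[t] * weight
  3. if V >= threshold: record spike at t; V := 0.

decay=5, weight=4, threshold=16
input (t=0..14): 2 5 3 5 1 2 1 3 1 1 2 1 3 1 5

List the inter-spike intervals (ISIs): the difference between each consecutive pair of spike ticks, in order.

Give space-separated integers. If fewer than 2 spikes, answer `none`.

t=0: input=2 -> V=8
t=1: input=5 -> V=0 FIRE
t=2: input=3 -> V=12
t=3: input=5 -> V=0 FIRE
t=4: input=1 -> V=4
t=5: input=2 -> V=10
t=6: input=1 -> V=9
t=7: input=3 -> V=0 FIRE
t=8: input=1 -> V=4
t=9: input=1 -> V=6
t=10: input=2 -> V=11
t=11: input=1 -> V=9
t=12: input=3 -> V=0 FIRE
t=13: input=1 -> V=4
t=14: input=5 -> V=0 FIRE

Answer: 2 4 5 2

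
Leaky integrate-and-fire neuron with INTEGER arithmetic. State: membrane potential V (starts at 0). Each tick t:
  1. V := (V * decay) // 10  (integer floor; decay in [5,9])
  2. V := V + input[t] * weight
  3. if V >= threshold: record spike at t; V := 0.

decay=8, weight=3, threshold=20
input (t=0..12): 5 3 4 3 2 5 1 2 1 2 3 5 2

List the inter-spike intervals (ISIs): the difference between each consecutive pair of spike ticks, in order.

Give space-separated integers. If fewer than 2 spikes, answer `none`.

Answer: 3 6

Derivation:
t=0: input=5 -> V=15
t=1: input=3 -> V=0 FIRE
t=2: input=4 -> V=12
t=3: input=3 -> V=18
t=4: input=2 -> V=0 FIRE
t=5: input=5 -> V=15
t=6: input=1 -> V=15
t=7: input=2 -> V=18
t=8: input=1 -> V=17
t=9: input=2 -> V=19
t=10: input=3 -> V=0 FIRE
t=11: input=5 -> V=15
t=12: input=2 -> V=18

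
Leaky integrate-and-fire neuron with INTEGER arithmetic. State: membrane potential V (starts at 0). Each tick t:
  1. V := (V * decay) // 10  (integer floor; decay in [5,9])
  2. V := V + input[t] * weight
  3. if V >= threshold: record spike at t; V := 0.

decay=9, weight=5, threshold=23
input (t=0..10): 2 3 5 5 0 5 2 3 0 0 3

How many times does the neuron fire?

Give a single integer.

Answer: 5

Derivation:
t=0: input=2 -> V=10
t=1: input=3 -> V=0 FIRE
t=2: input=5 -> V=0 FIRE
t=3: input=5 -> V=0 FIRE
t=4: input=0 -> V=0
t=5: input=5 -> V=0 FIRE
t=6: input=2 -> V=10
t=7: input=3 -> V=0 FIRE
t=8: input=0 -> V=0
t=9: input=0 -> V=0
t=10: input=3 -> V=15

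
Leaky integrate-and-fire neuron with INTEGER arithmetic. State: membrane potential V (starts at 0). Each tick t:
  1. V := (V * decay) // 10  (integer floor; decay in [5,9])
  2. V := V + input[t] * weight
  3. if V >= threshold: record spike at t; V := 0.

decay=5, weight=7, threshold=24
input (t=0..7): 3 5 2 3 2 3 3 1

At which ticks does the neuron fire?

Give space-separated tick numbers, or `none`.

Answer: 1 3 5

Derivation:
t=0: input=3 -> V=21
t=1: input=5 -> V=0 FIRE
t=2: input=2 -> V=14
t=3: input=3 -> V=0 FIRE
t=4: input=2 -> V=14
t=5: input=3 -> V=0 FIRE
t=6: input=3 -> V=21
t=7: input=1 -> V=17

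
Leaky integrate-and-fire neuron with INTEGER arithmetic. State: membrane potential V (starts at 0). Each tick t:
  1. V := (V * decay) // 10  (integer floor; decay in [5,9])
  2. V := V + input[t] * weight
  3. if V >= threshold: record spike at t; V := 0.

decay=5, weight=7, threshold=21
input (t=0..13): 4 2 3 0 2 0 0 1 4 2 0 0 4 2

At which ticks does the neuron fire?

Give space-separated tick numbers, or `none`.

Answer: 0 2 8 12

Derivation:
t=0: input=4 -> V=0 FIRE
t=1: input=2 -> V=14
t=2: input=3 -> V=0 FIRE
t=3: input=0 -> V=0
t=4: input=2 -> V=14
t=5: input=0 -> V=7
t=6: input=0 -> V=3
t=7: input=1 -> V=8
t=8: input=4 -> V=0 FIRE
t=9: input=2 -> V=14
t=10: input=0 -> V=7
t=11: input=0 -> V=3
t=12: input=4 -> V=0 FIRE
t=13: input=2 -> V=14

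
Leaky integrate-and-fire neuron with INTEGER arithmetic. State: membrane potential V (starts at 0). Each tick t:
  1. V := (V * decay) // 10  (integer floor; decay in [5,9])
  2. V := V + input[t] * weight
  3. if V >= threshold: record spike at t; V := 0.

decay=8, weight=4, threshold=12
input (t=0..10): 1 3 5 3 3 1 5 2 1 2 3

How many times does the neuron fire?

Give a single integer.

Answer: 7

Derivation:
t=0: input=1 -> V=4
t=1: input=3 -> V=0 FIRE
t=2: input=5 -> V=0 FIRE
t=3: input=3 -> V=0 FIRE
t=4: input=3 -> V=0 FIRE
t=5: input=1 -> V=4
t=6: input=5 -> V=0 FIRE
t=7: input=2 -> V=8
t=8: input=1 -> V=10
t=9: input=2 -> V=0 FIRE
t=10: input=3 -> V=0 FIRE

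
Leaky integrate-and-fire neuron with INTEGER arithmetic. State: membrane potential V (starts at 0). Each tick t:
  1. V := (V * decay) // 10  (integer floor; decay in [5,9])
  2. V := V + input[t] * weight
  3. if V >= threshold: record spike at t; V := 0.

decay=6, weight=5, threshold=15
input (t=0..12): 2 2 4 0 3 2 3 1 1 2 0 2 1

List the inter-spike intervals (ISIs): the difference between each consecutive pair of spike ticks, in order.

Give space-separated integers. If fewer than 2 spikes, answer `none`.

Answer: 1 2 2

Derivation:
t=0: input=2 -> V=10
t=1: input=2 -> V=0 FIRE
t=2: input=4 -> V=0 FIRE
t=3: input=0 -> V=0
t=4: input=3 -> V=0 FIRE
t=5: input=2 -> V=10
t=6: input=3 -> V=0 FIRE
t=7: input=1 -> V=5
t=8: input=1 -> V=8
t=9: input=2 -> V=14
t=10: input=0 -> V=8
t=11: input=2 -> V=14
t=12: input=1 -> V=13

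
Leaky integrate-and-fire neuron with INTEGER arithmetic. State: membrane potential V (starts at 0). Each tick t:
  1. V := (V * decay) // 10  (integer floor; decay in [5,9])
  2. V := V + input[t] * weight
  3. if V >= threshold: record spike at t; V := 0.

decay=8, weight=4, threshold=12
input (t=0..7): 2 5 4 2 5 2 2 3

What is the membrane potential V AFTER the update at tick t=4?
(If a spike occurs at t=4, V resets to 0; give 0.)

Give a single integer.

t=0: input=2 -> V=8
t=1: input=5 -> V=0 FIRE
t=2: input=4 -> V=0 FIRE
t=3: input=2 -> V=8
t=4: input=5 -> V=0 FIRE
t=5: input=2 -> V=8
t=6: input=2 -> V=0 FIRE
t=7: input=3 -> V=0 FIRE

Answer: 0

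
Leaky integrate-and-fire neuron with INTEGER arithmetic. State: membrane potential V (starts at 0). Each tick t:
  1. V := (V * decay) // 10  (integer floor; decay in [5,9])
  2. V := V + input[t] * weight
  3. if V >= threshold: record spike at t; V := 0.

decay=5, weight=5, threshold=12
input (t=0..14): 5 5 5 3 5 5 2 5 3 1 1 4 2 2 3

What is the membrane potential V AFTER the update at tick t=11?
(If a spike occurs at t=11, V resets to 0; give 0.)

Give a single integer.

Answer: 0

Derivation:
t=0: input=5 -> V=0 FIRE
t=1: input=5 -> V=0 FIRE
t=2: input=5 -> V=0 FIRE
t=3: input=3 -> V=0 FIRE
t=4: input=5 -> V=0 FIRE
t=5: input=5 -> V=0 FIRE
t=6: input=2 -> V=10
t=7: input=5 -> V=0 FIRE
t=8: input=3 -> V=0 FIRE
t=9: input=1 -> V=5
t=10: input=1 -> V=7
t=11: input=4 -> V=0 FIRE
t=12: input=2 -> V=10
t=13: input=2 -> V=0 FIRE
t=14: input=3 -> V=0 FIRE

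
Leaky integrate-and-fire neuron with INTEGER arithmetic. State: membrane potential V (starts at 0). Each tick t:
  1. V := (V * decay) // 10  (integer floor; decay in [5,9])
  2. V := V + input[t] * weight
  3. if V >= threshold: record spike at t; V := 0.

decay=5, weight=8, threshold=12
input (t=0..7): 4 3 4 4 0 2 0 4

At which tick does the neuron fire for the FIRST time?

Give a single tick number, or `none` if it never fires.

t=0: input=4 -> V=0 FIRE
t=1: input=3 -> V=0 FIRE
t=2: input=4 -> V=0 FIRE
t=3: input=4 -> V=0 FIRE
t=4: input=0 -> V=0
t=5: input=2 -> V=0 FIRE
t=6: input=0 -> V=0
t=7: input=4 -> V=0 FIRE

Answer: 0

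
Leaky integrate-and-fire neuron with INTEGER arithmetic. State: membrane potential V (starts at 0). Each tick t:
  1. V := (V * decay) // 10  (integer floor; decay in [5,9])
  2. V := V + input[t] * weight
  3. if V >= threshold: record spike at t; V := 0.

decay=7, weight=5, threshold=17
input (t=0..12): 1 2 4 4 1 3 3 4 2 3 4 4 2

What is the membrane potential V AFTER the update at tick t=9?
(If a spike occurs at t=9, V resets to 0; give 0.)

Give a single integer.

t=0: input=1 -> V=5
t=1: input=2 -> V=13
t=2: input=4 -> V=0 FIRE
t=3: input=4 -> V=0 FIRE
t=4: input=1 -> V=5
t=5: input=3 -> V=0 FIRE
t=6: input=3 -> V=15
t=7: input=4 -> V=0 FIRE
t=8: input=2 -> V=10
t=9: input=3 -> V=0 FIRE
t=10: input=4 -> V=0 FIRE
t=11: input=4 -> V=0 FIRE
t=12: input=2 -> V=10

Answer: 0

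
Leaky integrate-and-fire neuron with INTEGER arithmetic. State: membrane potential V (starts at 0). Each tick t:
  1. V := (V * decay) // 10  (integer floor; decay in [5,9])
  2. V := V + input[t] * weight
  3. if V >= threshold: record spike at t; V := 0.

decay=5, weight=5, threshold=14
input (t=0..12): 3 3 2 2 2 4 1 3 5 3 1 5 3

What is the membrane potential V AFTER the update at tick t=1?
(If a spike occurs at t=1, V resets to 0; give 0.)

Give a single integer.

Answer: 0

Derivation:
t=0: input=3 -> V=0 FIRE
t=1: input=3 -> V=0 FIRE
t=2: input=2 -> V=10
t=3: input=2 -> V=0 FIRE
t=4: input=2 -> V=10
t=5: input=4 -> V=0 FIRE
t=6: input=1 -> V=5
t=7: input=3 -> V=0 FIRE
t=8: input=5 -> V=0 FIRE
t=9: input=3 -> V=0 FIRE
t=10: input=1 -> V=5
t=11: input=5 -> V=0 FIRE
t=12: input=3 -> V=0 FIRE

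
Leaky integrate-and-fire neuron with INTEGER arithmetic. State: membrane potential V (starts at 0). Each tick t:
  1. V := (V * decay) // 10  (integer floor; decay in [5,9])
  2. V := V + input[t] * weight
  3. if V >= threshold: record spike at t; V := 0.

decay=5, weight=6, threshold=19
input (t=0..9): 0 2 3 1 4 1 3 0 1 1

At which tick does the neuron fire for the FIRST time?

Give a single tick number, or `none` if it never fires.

t=0: input=0 -> V=0
t=1: input=2 -> V=12
t=2: input=3 -> V=0 FIRE
t=3: input=1 -> V=6
t=4: input=4 -> V=0 FIRE
t=5: input=1 -> V=6
t=6: input=3 -> V=0 FIRE
t=7: input=0 -> V=0
t=8: input=1 -> V=6
t=9: input=1 -> V=9

Answer: 2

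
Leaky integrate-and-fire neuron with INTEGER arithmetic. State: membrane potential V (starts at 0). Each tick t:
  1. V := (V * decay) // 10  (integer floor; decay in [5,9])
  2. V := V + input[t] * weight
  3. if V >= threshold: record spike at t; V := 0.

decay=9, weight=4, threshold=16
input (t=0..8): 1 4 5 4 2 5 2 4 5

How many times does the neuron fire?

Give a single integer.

Answer: 6

Derivation:
t=0: input=1 -> V=4
t=1: input=4 -> V=0 FIRE
t=2: input=5 -> V=0 FIRE
t=3: input=4 -> V=0 FIRE
t=4: input=2 -> V=8
t=5: input=5 -> V=0 FIRE
t=6: input=2 -> V=8
t=7: input=4 -> V=0 FIRE
t=8: input=5 -> V=0 FIRE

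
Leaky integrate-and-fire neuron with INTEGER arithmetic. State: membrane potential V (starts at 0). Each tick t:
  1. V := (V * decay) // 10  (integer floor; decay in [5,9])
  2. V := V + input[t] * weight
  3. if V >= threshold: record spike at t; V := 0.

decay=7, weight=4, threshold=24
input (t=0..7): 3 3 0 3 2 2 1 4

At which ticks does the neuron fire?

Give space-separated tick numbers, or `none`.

Answer: 7

Derivation:
t=0: input=3 -> V=12
t=1: input=3 -> V=20
t=2: input=0 -> V=14
t=3: input=3 -> V=21
t=4: input=2 -> V=22
t=5: input=2 -> V=23
t=6: input=1 -> V=20
t=7: input=4 -> V=0 FIRE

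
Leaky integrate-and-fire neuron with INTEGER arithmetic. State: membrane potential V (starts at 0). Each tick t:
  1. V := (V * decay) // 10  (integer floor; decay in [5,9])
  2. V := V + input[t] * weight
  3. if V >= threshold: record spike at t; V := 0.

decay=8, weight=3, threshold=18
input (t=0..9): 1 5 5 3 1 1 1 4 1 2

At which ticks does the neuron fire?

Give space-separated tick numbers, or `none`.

Answer: 2 7

Derivation:
t=0: input=1 -> V=3
t=1: input=5 -> V=17
t=2: input=5 -> V=0 FIRE
t=3: input=3 -> V=9
t=4: input=1 -> V=10
t=5: input=1 -> V=11
t=6: input=1 -> V=11
t=7: input=4 -> V=0 FIRE
t=8: input=1 -> V=3
t=9: input=2 -> V=8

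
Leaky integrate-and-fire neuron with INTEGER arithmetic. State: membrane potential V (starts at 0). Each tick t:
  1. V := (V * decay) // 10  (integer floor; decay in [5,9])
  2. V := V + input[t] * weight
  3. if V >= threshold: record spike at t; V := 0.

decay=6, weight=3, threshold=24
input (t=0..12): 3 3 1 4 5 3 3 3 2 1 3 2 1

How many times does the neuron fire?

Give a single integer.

Answer: 1

Derivation:
t=0: input=3 -> V=9
t=1: input=3 -> V=14
t=2: input=1 -> V=11
t=3: input=4 -> V=18
t=4: input=5 -> V=0 FIRE
t=5: input=3 -> V=9
t=6: input=3 -> V=14
t=7: input=3 -> V=17
t=8: input=2 -> V=16
t=9: input=1 -> V=12
t=10: input=3 -> V=16
t=11: input=2 -> V=15
t=12: input=1 -> V=12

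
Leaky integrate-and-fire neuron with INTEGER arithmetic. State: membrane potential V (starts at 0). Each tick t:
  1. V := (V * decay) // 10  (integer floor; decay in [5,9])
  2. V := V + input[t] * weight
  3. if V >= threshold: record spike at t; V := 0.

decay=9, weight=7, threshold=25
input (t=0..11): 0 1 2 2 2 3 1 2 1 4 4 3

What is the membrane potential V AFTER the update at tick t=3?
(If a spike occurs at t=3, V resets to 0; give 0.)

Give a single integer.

t=0: input=0 -> V=0
t=1: input=1 -> V=7
t=2: input=2 -> V=20
t=3: input=2 -> V=0 FIRE
t=4: input=2 -> V=14
t=5: input=3 -> V=0 FIRE
t=6: input=1 -> V=7
t=7: input=2 -> V=20
t=8: input=1 -> V=0 FIRE
t=9: input=4 -> V=0 FIRE
t=10: input=4 -> V=0 FIRE
t=11: input=3 -> V=21

Answer: 0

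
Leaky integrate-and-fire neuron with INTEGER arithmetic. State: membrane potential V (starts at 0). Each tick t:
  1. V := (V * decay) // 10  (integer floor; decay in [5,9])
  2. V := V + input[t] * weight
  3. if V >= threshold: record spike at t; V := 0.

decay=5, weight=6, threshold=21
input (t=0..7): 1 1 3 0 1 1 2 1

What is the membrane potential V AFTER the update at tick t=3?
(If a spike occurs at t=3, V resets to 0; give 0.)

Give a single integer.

Answer: 0

Derivation:
t=0: input=1 -> V=6
t=1: input=1 -> V=9
t=2: input=3 -> V=0 FIRE
t=3: input=0 -> V=0
t=4: input=1 -> V=6
t=5: input=1 -> V=9
t=6: input=2 -> V=16
t=7: input=1 -> V=14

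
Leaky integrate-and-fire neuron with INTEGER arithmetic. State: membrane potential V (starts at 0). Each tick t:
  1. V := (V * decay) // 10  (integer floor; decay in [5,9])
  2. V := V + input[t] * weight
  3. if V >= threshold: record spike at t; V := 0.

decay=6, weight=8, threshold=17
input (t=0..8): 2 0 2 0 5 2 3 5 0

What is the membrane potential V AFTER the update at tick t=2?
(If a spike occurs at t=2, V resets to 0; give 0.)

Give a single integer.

t=0: input=2 -> V=16
t=1: input=0 -> V=9
t=2: input=2 -> V=0 FIRE
t=3: input=0 -> V=0
t=4: input=5 -> V=0 FIRE
t=5: input=2 -> V=16
t=6: input=3 -> V=0 FIRE
t=7: input=5 -> V=0 FIRE
t=8: input=0 -> V=0

Answer: 0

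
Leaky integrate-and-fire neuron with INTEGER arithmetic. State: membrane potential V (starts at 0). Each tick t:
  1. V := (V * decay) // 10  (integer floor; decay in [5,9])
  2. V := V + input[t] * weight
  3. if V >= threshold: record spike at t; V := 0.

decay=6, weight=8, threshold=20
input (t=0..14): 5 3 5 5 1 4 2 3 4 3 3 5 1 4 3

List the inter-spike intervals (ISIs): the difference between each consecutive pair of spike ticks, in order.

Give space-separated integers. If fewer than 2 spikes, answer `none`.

t=0: input=5 -> V=0 FIRE
t=1: input=3 -> V=0 FIRE
t=2: input=5 -> V=0 FIRE
t=3: input=5 -> V=0 FIRE
t=4: input=1 -> V=8
t=5: input=4 -> V=0 FIRE
t=6: input=2 -> V=16
t=7: input=3 -> V=0 FIRE
t=8: input=4 -> V=0 FIRE
t=9: input=3 -> V=0 FIRE
t=10: input=3 -> V=0 FIRE
t=11: input=5 -> V=0 FIRE
t=12: input=1 -> V=8
t=13: input=4 -> V=0 FIRE
t=14: input=3 -> V=0 FIRE

Answer: 1 1 1 2 2 1 1 1 1 2 1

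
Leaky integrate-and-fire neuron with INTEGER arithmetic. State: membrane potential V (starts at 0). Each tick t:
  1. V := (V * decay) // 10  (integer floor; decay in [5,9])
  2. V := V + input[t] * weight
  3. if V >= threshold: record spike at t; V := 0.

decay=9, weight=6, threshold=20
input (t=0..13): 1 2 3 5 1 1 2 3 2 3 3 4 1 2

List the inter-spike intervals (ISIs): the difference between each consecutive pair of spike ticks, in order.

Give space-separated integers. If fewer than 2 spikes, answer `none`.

Answer: 1 3 2 2 1

Derivation:
t=0: input=1 -> V=6
t=1: input=2 -> V=17
t=2: input=3 -> V=0 FIRE
t=3: input=5 -> V=0 FIRE
t=4: input=1 -> V=6
t=5: input=1 -> V=11
t=6: input=2 -> V=0 FIRE
t=7: input=3 -> V=18
t=8: input=2 -> V=0 FIRE
t=9: input=3 -> V=18
t=10: input=3 -> V=0 FIRE
t=11: input=4 -> V=0 FIRE
t=12: input=1 -> V=6
t=13: input=2 -> V=17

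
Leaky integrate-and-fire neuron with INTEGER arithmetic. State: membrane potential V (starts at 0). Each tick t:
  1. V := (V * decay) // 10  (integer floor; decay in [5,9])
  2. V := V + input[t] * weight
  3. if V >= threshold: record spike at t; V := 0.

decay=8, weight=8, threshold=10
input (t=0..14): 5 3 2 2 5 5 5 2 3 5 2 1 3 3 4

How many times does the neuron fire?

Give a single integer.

t=0: input=5 -> V=0 FIRE
t=1: input=3 -> V=0 FIRE
t=2: input=2 -> V=0 FIRE
t=3: input=2 -> V=0 FIRE
t=4: input=5 -> V=0 FIRE
t=5: input=5 -> V=0 FIRE
t=6: input=5 -> V=0 FIRE
t=7: input=2 -> V=0 FIRE
t=8: input=3 -> V=0 FIRE
t=9: input=5 -> V=0 FIRE
t=10: input=2 -> V=0 FIRE
t=11: input=1 -> V=8
t=12: input=3 -> V=0 FIRE
t=13: input=3 -> V=0 FIRE
t=14: input=4 -> V=0 FIRE

Answer: 14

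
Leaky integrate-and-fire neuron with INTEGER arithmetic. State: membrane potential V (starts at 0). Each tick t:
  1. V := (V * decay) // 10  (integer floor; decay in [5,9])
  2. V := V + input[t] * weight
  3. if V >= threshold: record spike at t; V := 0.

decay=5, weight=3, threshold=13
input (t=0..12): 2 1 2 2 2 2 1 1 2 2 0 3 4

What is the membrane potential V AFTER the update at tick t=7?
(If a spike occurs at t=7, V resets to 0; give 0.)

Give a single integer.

Answer: 7

Derivation:
t=0: input=2 -> V=6
t=1: input=1 -> V=6
t=2: input=2 -> V=9
t=3: input=2 -> V=10
t=4: input=2 -> V=11
t=5: input=2 -> V=11
t=6: input=1 -> V=8
t=7: input=1 -> V=7
t=8: input=2 -> V=9
t=9: input=2 -> V=10
t=10: input=0 -> V=5
t=11: input=3 -> V=11
t=12: input=4 -> V=0 FIRE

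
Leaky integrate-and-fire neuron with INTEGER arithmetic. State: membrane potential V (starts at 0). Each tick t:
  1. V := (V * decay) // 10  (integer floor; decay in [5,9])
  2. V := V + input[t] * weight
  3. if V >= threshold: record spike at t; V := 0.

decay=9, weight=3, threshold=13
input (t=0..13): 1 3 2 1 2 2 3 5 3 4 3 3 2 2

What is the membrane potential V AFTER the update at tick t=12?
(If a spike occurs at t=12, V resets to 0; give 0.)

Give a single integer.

t=0: input=1 -> V=3
t=1: input=3 -> V=11
t=2: input=2 -> V=0 FIRE
t=3: input=1 -> V=3
t=4: input=2 -> V=8
t=5: input=2 -> V=0 FIRE
t=6: input=3 -> V=9
t=7: input=5 -> V=0 FIRE
t=8: input=3 -> V=9
t=9: input=4 -> V=0 FIRE
t=10: input=3 -> V=9
t=11: input=3 -> V=0 FIRE
t=12: input=2 -> V=6
t=13: input=2 -> V=11

Answer: 6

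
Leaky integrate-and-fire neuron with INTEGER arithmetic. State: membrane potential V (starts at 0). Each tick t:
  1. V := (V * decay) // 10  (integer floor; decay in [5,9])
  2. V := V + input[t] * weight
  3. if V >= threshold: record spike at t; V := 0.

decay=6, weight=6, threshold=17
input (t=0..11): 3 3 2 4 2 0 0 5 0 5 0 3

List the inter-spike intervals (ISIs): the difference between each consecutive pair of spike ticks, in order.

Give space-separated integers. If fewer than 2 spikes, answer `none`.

Answer: 1 2 4 2 2

Derivation:
t=0: input=3 -> V=0 FIRE
t=1: input=3 -> V=0 FIRE
t=2: input=2 -> V=12
t=3: input=4 -> V=0 FIRE
t=4: input=2 -> V=12
t=5: input=0 -> V=7
t=6: input=0 -> V=4
t=7: input=5 -> V=0 FIRE
t=8: input=0 -> V=0
t=9: input=5 -> V=0 FIRE
t=10: input=0 -> V=0
t=11: input=3 -> V=0 FIRE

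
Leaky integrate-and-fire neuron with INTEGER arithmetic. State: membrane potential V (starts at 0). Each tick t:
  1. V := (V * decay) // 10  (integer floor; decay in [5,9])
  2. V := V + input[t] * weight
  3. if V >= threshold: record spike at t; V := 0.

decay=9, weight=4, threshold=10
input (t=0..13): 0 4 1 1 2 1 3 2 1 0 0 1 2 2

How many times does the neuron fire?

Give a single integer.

Answer: 5

Derivation:
t=0: input=0 -> V=0
t=1: input=4 -> V=0 FIRE
t=2: input=1 -> V=4
t=3: input=1 -> V=7
t=4: input=2 -> V=0 FIRE
t=5: input=1 -> V=4
t=6: input=3 -> V=0 FIRE
t=7: input=2 -> V=8
t=8: input=1 -> V=0 FIRE
t=9: input=0 -> V=0
t=10: input=0 -> V=0
t=11: input=1 -> V=4
t=12: input=2 -> V=0 FIRE
t=13: input=2 -> V=8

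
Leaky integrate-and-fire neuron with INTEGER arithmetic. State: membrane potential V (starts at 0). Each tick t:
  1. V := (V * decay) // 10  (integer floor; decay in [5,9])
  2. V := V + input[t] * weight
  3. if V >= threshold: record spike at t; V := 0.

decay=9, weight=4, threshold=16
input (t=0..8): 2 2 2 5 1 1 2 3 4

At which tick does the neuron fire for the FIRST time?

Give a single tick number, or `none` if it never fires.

Answer: 2

Derivation:
t=0: input=2 -> V=8
t=1: input=2 -> V=15
t=2: input=2 -> V=0 FIRE
t=3: input=5 -> V=0 FIRE
t=4: input=1 -> V=4
t=5: input=1 -> V=7
t=6: input=2 -> V=14
t=7: input=3 -> V=0 FIRE
t=8: input=4 -> V=0 FIRE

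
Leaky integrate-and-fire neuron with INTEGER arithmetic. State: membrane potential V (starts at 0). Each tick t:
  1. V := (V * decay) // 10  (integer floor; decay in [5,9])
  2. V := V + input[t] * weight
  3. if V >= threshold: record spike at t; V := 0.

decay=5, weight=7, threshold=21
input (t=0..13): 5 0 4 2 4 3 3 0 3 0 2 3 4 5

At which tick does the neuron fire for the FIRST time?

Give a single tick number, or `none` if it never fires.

Answer: 0

Derivation:
t=0: input=5 -> V=0 FIRE
t=1: input=0 -> V=0
t=2: input=4 -> V=0 FIRE
t=3: input=2 -> V=14
t=4: input=4 -> V=0 FIRE
t=5: input=3 -> V=0 FIRE
t=6: input=3 -> V=0 FIRE
t=7: input=0 -> V=0
t=8: input=3 -> V=0 FIRE
t=9: input=0 -> V=0
t=10: input=2 -> V=14
t=11: input=3 -> V=0 FIRE
t=12: input=4 -> V=0 FIRE
t=13: input=5 -> V=0 FIRE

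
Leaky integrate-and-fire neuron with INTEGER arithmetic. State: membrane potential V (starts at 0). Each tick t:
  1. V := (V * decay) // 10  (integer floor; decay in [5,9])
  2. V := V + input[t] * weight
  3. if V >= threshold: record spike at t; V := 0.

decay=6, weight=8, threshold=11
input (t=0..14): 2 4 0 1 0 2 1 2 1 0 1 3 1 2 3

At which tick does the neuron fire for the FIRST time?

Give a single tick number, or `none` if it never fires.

t=0: input=2 -> V=0 FIRE
t=1: input=4 -> V=0 FIRE
t=2: input=0 -> V=0
t=3: input=1 -> V=8
t=4: input=0 -> V=4
t=5: input=2 -> V=0 FIRE
t=6: input=1 -> V=8
t=7: input=2 -> V=0 FIRE
t=8: input=1 -> V=8
t=9: input=0 -> V=4
t=10: input=1 -> V=10
t=11: input=3 -> V=0 FIRE
t=12: input=1 -> V=8
t=13: input=2 -> V=0 FIRE
t=14: input=3 -> V=0 FIRE

Answer: 0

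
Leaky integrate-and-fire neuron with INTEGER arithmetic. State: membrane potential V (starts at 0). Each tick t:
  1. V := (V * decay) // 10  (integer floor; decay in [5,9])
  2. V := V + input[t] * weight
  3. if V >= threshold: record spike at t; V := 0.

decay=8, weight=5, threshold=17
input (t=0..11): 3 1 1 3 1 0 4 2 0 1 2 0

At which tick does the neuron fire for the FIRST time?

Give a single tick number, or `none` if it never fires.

t=0: input=3 -> V=15
t=1: input=1 -> V=0 FIRE
t=2: input=1 -> V=5
t=3: input=3 -> V=0 FIRE
t=4: input=1 -> V=5
t=5: input=0 -> V=4
t=6: input=4 -> V=0 FIRE
t=7: input=2 -> V=10
t=8: input=0 -> V=8
t=9: input=1 -> V=11
t=10: input=2 -> V=0 FIRE
t=11: input=0 -> V=0

Answer: 1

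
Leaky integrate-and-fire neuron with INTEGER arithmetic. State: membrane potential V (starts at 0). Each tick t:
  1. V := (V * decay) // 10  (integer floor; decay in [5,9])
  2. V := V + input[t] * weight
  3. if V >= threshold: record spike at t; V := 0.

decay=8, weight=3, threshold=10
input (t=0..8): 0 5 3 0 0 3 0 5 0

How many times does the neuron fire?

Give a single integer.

Answer: 3

Derivation:
t=0: input=0 -> V=0
t=1: input=5 -> V=0 FIRE
t=2: input=3 -> V=9
t=3: input=0 -> V=7
t=4: input=0 -> V=5
t=5: input=3 -> V=0 FIRE
t=6: input=0 -> V=0
t=7: input=5 -> V=0 FIRE
t=8: input=0 -> V=0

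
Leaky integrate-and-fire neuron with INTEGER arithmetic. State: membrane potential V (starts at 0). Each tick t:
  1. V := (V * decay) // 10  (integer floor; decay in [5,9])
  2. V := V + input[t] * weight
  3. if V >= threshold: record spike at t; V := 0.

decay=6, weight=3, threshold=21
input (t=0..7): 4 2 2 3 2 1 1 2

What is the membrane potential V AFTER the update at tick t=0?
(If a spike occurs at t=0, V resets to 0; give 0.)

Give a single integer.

Answer: 12

Derivation:
t=0: input=4 -> V=12
t=1: input=2 -> V=13
t=2: input=2 -> V=13
t=3: input=3 -> V=16
t=4: input=2 -> V=15
t=5: input=1 -> V=12
t=6: input=1 -> V=10
t=7: input=2 -> V=12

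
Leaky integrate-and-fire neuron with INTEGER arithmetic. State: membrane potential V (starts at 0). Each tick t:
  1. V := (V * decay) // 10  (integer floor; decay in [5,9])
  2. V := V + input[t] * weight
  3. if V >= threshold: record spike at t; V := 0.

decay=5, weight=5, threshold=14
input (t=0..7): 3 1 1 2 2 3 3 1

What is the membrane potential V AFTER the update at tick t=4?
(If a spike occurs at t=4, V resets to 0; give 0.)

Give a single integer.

Answer: 0

Derivation:
t=0: input=3 -> V=0 FIRE
t=1: input=1 -> V=5
t=2: input=1 -> V=7
t=3: input=2 -> V=13
t=4: input=2 -> V=0 FIRE
t=5: input=3 -> V=0 FIRE
t=6: input=3 -> V=0 FIRE
t=7: input=1 -> V=5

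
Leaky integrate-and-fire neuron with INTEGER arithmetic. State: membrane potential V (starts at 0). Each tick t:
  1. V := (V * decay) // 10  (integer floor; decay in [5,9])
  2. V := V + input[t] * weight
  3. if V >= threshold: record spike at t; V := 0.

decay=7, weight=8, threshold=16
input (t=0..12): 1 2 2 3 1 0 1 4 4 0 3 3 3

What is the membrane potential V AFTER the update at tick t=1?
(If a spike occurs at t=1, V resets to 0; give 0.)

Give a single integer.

Answer: 0

Derivation:
t=0: input=1 -> V=8
t=1: input=2 -> V=0 FIRE
t=2: input=2 -> V=0 FIRE
t=3: input=3 -> V=0 FIRE
t=4: input=1 -> V=8
t=5: input=0 -> V=5
t=6: input=1 -> V=11
t=7: input=4 -> V=0 FIRE
t=8: input=4 -> V=0 FIRE
t=9: input=0 -> V=0
t=10: input=3 -> V=0 FIRE
t=11: input=3 -> V=0 FIRE
t=12: input=3 -> V=0 FIRE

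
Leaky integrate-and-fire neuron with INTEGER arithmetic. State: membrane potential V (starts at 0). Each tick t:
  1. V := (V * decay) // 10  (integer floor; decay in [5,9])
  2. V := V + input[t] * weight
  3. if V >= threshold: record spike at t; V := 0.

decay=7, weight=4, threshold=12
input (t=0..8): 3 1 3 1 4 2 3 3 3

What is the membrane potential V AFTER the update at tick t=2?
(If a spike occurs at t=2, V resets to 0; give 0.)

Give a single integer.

Answer: 0

Derivation:
t=0: input=3 -> V=0 FIRE
t=1: input=1 -> V=4
t=2: input=3 -> V=0 FIRE
t=3: input=1 -> V=4
t=4: input=4 -> V=0 FIRE
t=5: input=2 -> V=8
t=6: input=3 -> V=0 FIRE
t=7: input=3 -> V=0 FIRE
t=8: input=3 -> V=0 FIRE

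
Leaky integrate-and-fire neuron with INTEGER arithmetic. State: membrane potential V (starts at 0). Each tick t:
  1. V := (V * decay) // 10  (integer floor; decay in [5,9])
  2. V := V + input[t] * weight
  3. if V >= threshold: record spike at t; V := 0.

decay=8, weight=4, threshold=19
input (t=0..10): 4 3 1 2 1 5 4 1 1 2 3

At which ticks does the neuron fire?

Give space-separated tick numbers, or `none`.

Answer: 1 5 9

Derivation:
t=0: input=4 -> V=16
t=1: input=3 -> V=0 FIRE
t=2: input=1 -> V=4
t=3: input=2 -> V=11
t=4: input=1 -> V=12
t=5: input=5 -> V=0 FIRE
t=6: input=4 -> V=16
t=7: input=1 -> V=16
t=8: input=1 -> V=16
t=9: input=2 -> V=0 FIRE
t=10: input=3 -> V=12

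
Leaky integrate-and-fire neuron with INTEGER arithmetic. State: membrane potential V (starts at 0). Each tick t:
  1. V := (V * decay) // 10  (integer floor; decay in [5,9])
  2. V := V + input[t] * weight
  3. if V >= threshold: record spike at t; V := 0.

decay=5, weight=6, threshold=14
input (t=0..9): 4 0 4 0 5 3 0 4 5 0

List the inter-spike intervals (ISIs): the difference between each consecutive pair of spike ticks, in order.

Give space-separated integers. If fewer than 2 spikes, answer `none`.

Answer: 2 2 1 2 1

Derivation:
t=0: input=4 -> V=0 FIRE
t=1: input=0 -> V=0
t=2: input=4 -> V=0 FIRE
t=3: input=0 -> V=0
t=4: input=5 -> V=0 FIRE
t=5: input=3 -> V=0 FIRE
t=6: input=0 -> V=0
t=7: input=4 -> V=0 FIRE
t=8: input=5 -> V=0 FIRE
t=9: input=0 -> V=0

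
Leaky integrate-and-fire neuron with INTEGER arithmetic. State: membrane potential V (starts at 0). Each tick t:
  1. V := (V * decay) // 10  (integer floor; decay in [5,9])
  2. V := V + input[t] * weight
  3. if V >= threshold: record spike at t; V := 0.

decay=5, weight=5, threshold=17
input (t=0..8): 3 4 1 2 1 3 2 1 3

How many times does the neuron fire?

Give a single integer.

Answer: 3

Derivation:
t=0: input=3 -> V=15
t=1: input=4 -> V=0 FIRE
t=2: input=1 -> V=5
t=3: input=2 -> V=12
t=4: input=1 -> V=11
t=5: input=3 -> V=0 FIRE
t=6: input=2 -> V=10
t=7: input=1 -> V=10
t=8: input=3 -> V=0 FIRE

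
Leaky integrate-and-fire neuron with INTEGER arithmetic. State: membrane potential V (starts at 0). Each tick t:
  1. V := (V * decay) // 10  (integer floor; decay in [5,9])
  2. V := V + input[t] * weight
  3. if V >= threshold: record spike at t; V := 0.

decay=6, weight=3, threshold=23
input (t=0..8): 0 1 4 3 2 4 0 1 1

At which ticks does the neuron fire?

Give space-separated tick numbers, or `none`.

Answer: none

Derivation:
t=0: input=0 -> V=0
t=1: input=1 -> V=3
t=2: input=4 -> V=13
t=3: input=3 -> V=16
t=4: input=2 -> V=15
t=5: input=4 -> V=21
t=6: input=0 -> V=12
t=7: input=1 -> V=10
t=8: input=1 -> V=9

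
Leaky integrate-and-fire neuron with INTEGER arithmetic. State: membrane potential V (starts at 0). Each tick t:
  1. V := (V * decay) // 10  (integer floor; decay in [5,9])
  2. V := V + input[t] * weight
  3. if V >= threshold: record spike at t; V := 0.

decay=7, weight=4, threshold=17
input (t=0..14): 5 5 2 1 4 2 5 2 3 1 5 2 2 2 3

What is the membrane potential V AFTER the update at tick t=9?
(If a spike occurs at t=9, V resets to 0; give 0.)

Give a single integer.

t=0: input=5 -> V=0 FIRE
t=1: input=5 -> V=0 FIRE
t=2: input=2 -> V=8
t=3: input=1 -> V=9
t=4: input=4 -> V=0 FIRE
t=5: input=2 -> V=8
t=6: input=5 -> V=0 FIRE
t=7: input=2 -> V=8
t=8: input=3 -> V=0 FIRE
t=9: input=1 -> V=4
t=10: input=5 -> V=0 FIRE
t=11: input=2 -> V=8
t=12: input=2 -> V=13
t=13: input=2 -> V=0 FIRE
t=14: input=3 -> V=12

Answer: 4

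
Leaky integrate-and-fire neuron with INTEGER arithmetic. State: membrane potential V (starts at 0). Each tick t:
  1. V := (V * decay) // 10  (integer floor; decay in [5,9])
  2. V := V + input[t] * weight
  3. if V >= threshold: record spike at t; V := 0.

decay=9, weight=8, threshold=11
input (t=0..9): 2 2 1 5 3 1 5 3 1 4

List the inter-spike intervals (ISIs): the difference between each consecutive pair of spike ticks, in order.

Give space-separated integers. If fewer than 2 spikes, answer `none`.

t=0: input=2 -> V=0 FIRE
t=1: input=2 -> V=0 FIRE
t=2: input=1 -> V=8
t=3: input=5 -> V=0 FIRE
t=4: input=3 -> V=0 FIRE
t=5: input=1 -> V=8
t=6: input=5 -> V=0 FIRE
t=7: input=3 -> V=0 FIRE
t=8: input=1 -> V=8
t=9: input=4 -> V=0 FIRE

Answer: 1 2 1 2 1 2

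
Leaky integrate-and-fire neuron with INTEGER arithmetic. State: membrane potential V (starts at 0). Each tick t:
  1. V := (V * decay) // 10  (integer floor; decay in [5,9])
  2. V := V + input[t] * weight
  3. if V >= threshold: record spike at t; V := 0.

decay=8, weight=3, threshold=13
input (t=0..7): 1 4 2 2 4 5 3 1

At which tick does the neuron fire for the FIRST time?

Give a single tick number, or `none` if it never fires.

t=0: input=1 -> V=3
t=1: input=4 -> V=0 FIRE
t=2: input=2 -> V=6
t=3: input=2 -> V=10
t=4: input=4 -> V=0 FIRE
t=5: input=5 -> V=0 FIRE
t=6: input=3 -> V=9
t=7: input=1 -> V=10

Answer: 1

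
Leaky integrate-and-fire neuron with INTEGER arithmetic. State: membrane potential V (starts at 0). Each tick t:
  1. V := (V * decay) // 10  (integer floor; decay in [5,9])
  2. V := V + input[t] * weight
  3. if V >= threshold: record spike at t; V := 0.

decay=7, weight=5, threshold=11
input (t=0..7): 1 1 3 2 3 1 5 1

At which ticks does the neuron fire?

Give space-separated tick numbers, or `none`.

t=0: input=1 -> V=5
t=1: input=1 -> V=8
t=2: input=3 -> V=0 FIRE
t=3: input=2 -> V=10
t=4: input=3 -> V=0 FIRE
t=5: input=1 -> V=5
t=6: input=5 -> V=0 FIRE
t=7: input=1 -> V=5

Answer: 2 4 6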